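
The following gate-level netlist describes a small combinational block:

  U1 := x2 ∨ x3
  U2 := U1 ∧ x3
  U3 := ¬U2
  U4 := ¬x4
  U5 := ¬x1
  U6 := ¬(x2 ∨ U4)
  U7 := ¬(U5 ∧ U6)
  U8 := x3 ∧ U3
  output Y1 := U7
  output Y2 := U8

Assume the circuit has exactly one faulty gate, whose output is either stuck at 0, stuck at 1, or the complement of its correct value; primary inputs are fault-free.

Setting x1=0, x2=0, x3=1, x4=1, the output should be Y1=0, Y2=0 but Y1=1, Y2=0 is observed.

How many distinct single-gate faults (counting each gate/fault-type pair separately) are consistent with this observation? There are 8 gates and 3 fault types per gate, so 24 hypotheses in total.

Fault-free: U1=1, U2=1, U3=0, U4=0, U5=1, U6=1, U7=0, U8=0 → Y1=0, Y2=0. Observed Y1=1, Y2=0.
  U1: none of the 3 fault types match ✗
  U2: none of the 3 fault types match ✗
  U3: none of the 3 fault types match ✗
  U4: stuck-at-1, inverted output ✓; others ✗
  U5: stuck-at-0, inverted output ✓; others ✗
  U6: stuck-at-0, inverted output ✓; others ✗
  U7: stuck-at-1, inverted output ✓; others ✗
  U8: none of the 3 fault types match ✗
Consistent faults: {U4 stuck-at-1, U4 inverted output, U5 stuck-at-0, U5 inverted output, U6 stuck-at-0, U6 inverted output, U7 stuck-at-1, U7 inverted output} — 8 in all.

8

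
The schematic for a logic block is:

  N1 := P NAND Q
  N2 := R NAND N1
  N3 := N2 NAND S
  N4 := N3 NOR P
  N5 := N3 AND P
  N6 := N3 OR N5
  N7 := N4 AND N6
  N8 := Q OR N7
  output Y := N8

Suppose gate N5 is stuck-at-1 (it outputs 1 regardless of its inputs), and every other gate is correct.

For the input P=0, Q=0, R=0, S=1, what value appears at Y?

Propagate with N5 forced: N1=1, N2=1, N3=0, N4=1, N5=1 [stuck-at-1], N6=1, N7=1, N8=1.
So Y = 1. (Without the fault it would be 0.)

1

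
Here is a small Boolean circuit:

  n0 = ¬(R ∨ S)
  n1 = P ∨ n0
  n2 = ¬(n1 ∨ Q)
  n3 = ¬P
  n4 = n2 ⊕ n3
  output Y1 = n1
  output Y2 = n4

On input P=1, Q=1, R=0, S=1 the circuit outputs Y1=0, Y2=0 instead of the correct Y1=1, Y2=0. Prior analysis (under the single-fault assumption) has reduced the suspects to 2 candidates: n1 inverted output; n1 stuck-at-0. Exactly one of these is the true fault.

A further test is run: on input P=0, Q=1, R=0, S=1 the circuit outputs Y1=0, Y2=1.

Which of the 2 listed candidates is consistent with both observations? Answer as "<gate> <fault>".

n1 stuck-at-0

Evaluate each candidate on input P=0, Q=1, R=0, S=1:
  n1 inverted output: n0=0, n1=1 [inverted output], n2=0, n3=1, n4=1 → Y1=1, Y2=1 — eliminated
  n1 stuck-at-0: n0=0, n1=0 [stuck-at-0], n2=0, n3=1, n4=1 → Y1=0, Y2=1 — matches
Only n1 stuck-at-0 reproduces the observed Y1=0, Y2=1.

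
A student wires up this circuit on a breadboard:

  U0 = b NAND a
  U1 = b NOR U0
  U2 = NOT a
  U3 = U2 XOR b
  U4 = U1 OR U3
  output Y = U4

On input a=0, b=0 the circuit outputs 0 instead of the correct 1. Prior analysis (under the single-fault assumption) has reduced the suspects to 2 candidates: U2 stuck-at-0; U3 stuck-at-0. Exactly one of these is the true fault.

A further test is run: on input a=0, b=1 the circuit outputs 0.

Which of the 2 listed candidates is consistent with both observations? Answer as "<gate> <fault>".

Evaluate each candidate on input a=0, b=1:
  U2 stuck-at-0: U0=1, U1=0, U2=0 [stuck-at-0], U3=1, U4=1 → 1 — eliminated
  U3 stuck-at-0: U0=1, U1=0, U2=1, U3=0 [stuck-at-0], U4=0 → 0 — matches
Only U3 stuck-at-0 reproduces the observed 0.

U3 stuck-at-0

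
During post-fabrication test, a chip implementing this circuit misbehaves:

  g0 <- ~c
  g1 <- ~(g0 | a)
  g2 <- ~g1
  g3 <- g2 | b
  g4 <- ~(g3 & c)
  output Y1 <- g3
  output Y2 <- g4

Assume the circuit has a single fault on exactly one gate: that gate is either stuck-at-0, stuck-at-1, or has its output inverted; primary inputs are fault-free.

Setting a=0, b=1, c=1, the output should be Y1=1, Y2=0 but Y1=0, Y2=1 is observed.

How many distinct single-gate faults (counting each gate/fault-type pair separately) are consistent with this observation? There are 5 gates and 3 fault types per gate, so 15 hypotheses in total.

2

Fault-free: g0=0, g1=1, g2=0, g3=1, g4=0 → Y1=1, Y2=0. Observed Y1=0, Y2=1.
  g0: none of the 3 fault types match ✗
  g1: none of the 3 fault types match ✗
  g2: none of the 3 fault types match ✗
  g3: stuck-at-0, inverted output ✓; others ✗
  g4: none of the 3 fault types match ✗
Consistent faults: {g3 stuck-at-0, g3 inverted output} — 2 in all.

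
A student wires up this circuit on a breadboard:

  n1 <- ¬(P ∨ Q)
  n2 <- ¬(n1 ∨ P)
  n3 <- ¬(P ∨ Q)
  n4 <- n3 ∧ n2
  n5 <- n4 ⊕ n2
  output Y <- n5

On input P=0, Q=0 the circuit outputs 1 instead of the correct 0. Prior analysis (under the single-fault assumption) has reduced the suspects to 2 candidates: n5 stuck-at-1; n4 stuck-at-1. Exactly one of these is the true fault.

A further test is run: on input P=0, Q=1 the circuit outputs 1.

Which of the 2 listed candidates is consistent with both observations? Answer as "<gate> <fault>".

Evaluate each candidate on input P=0, Q=1:
  n5 stuck-at-1: n1=0, n2=1, n3=0, n4=0, n5=1 [stuck-at-1] → 1 — matches
  n4 stuck-at-1: n1=0, n2=1, n3=0, n4=1 [stuck-at-1], n5=0 → 0 — eliminated
Only n5 stuck-at-1 reproduces the observed 1.

n5 stuck-at-1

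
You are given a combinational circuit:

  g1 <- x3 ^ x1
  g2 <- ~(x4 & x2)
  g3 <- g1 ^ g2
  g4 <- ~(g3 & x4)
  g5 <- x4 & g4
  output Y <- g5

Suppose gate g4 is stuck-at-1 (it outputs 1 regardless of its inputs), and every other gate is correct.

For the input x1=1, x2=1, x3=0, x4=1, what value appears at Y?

Propagate with g4 forced: g1=1, g2=0, g3=1, g4=1 [stuck-at-1], g5=1.
So Y = 1. (Without the fault it would be 0.)

1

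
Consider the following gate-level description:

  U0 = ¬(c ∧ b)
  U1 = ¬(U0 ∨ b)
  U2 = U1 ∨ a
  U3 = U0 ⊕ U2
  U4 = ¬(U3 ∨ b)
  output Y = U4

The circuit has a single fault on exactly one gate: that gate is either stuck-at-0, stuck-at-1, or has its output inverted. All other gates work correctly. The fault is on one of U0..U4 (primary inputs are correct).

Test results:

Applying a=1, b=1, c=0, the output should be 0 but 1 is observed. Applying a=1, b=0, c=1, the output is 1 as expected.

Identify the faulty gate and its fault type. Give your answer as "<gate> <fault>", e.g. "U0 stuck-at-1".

Fault-free values for test 1 (a=1, b=1, c=0): U0=1, U1=0, U2=1, U3=0, U4=0, giving Y=0. Observed 1.
Test 1: faults giving observed 1 are {U4 stuck-at-1, U4 inverted output}.
Test 2 (a=1, b=0, c=1): fault-free U0=1, U1=0, U2=1, U3=0, U4=1 → 1; observed 1. Eliminates U4 inverted output.
Only U4 stuck-at-1 is consistent with every test.

U4 stuck-at-1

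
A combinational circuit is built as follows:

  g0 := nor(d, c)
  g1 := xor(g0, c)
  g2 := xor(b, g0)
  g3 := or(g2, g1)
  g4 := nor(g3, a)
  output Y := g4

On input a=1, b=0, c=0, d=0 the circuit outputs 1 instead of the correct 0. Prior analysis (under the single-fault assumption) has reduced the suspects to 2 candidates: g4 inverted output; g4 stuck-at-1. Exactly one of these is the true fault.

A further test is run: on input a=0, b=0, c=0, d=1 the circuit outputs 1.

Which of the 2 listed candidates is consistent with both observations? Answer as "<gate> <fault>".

Evaluate each candidate on input a=0, b=0, c=0, d=1:
  g4 inverted output: g0=0, g1=0, g2=0, g3=0, g4=0 [inverted output] → 0 — eliminated
  g4 stuck-at-1: g0=0, g1=0, g2=0, g3=0, g4=1 [stuck-at-1] → 1 — matches
Only g4 stuck-at-1 reproduces the observed 1.

g4 stuck-at-1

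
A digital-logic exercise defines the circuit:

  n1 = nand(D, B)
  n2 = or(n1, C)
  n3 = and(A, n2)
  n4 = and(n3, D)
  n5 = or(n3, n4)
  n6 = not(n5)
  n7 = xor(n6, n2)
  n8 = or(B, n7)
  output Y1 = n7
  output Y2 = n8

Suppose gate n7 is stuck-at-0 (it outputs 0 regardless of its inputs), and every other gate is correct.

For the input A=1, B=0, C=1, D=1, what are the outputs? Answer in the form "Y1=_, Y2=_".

Propagate with n7 forced: n1=1, n2=1, n3=1, n4=1, n5=1, n6=0, n7=0 [stuck-at-0], n8=0.
So the outputs are Y1=0, Y2=0. (Without the fault they would be Y1=1, Y2=1.)

Y1=0, Y2=0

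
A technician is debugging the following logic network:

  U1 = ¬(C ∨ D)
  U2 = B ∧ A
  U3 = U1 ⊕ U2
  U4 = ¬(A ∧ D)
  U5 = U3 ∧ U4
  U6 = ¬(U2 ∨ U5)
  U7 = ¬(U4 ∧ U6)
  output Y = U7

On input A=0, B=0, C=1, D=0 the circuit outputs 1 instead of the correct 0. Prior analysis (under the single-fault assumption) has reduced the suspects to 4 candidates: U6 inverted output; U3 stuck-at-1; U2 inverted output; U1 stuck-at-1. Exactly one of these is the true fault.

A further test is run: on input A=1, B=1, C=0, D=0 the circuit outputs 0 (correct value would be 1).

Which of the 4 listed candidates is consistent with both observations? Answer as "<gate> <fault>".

Evaluate each candidate on input A=1, B=1, C=0, D=0:
  U6 inverted output: U1=1, U2=1, U3=0, U4=1, U5=0, U6=1 [inverted output], U7=0 → 0 — matches
  U3 stuck-at-1: U1=1, U2=1, U3=1 [stuck-at-1], U4=1, U5=1, U6=0, U7=1 → 1 — eliminated
  U2 inverted output: U1=1, U2=0 [inverted output], U3=1, U4=1, U5=1, U6=0, U7=1 → 1 — eliminated
  U1 stuck-at-1: U1=1 [stuck-at-1], U2=1, U3=0, U4=1, U5=0, U6=0, U7=1 → 1 — eliminated
Only U6 inverted output reproduces the observed 0.

U6 inverted output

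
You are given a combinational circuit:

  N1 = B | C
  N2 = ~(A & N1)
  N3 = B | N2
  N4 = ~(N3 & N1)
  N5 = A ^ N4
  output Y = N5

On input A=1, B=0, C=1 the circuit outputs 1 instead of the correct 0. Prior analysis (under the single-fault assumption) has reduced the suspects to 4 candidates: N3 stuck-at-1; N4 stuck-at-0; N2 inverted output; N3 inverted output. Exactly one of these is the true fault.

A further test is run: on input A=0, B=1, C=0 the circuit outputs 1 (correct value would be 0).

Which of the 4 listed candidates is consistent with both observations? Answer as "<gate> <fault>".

Evaluate each candidate on input A=0, B=1, C=0:
  N3 stuck-at-1: N1=1, N2=1, N3=1 [stuck-at-1], N4=0, N5=0 → 0 — eliminated
  N4 stuck-at-0: N1=1, N2=1, N3=1, N4=0 [stuck-at-0], N5=0 → 0 — eliminated
  N2 inverted output: N1=1, N2=0 [inverted output], N3=1, N4=0, N5=0 → 0 — eliminated
  N3 inverted output: N1=1, N2=1, N3=0 [inverted output], N4=1, N5=1 → 1 — matches
Only N3 inverted output reproduces the observed 1.

N3 inverted output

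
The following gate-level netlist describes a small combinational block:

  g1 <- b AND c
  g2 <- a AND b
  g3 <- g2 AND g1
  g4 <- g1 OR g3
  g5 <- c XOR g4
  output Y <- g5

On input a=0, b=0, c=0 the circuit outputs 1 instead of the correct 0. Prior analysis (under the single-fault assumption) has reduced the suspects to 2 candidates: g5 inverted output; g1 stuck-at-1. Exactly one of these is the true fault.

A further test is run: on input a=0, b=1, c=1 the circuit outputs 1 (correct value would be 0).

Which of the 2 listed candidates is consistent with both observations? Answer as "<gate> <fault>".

g5 inverted output

Evaluate each candidate on input a=0, b=1, c=1:
  g5 inverted output: g1=1, g2=0, g3=0, g4=1, g5=1 [inverted output] → 1 — matches
  g1 stuck-at-1: g1=1 [stuck-at-1], g2=0, g3=0, g4=1, g5=0 → 0 — eliminated
Only g5 inverted output reproduces the observed 1.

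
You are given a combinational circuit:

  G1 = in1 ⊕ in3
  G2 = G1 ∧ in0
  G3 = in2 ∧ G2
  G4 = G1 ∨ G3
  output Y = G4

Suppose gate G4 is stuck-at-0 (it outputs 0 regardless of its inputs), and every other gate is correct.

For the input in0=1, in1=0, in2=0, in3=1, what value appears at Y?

Propagate with G4 forced: G1=1, G2=1, G3=0, G4=0 [stuck-at-0].
So Y = 0. (Without the fault it would be 1.)

0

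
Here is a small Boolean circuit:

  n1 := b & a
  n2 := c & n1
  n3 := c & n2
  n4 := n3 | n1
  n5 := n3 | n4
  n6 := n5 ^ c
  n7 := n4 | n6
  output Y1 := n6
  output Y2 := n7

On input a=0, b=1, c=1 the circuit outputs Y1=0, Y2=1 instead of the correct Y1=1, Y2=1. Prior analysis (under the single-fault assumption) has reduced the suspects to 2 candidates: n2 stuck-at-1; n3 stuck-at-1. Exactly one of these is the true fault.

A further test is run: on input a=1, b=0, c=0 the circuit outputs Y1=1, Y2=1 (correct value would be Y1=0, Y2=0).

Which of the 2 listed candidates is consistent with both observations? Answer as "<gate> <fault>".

n3 stuck-at-1

Evaluate each candidate on input a=1, b=0, c=0:
  n2 stuck-at-1: n1=0, n2=1 [stuck-at-1], n3=0, n4=0, n5=0, n6=0, n7=0 → Y1=0, Y2=0 — eliminated
  n3 stuck-at-1: n1=0, n2=0, n3=1 [stuck-at-1], n4=1, n5=1, n6=1, n7=1 → Y1=1, Y2=1 — matches
Only n3 stuck-at-1 reproduces the observed Y1=1, Y2=1.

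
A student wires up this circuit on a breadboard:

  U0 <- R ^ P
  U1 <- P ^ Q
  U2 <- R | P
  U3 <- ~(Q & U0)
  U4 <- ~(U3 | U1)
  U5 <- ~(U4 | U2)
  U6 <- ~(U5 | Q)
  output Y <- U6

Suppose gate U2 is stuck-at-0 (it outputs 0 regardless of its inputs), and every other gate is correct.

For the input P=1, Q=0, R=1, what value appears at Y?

0

Propagate with U2 forced: U0=0, U1=1, U2=0 [stuck-at-0], U3=1, U4=0, U5=1, U6=0.
So Y = 0. (Without the fault it would be 1.)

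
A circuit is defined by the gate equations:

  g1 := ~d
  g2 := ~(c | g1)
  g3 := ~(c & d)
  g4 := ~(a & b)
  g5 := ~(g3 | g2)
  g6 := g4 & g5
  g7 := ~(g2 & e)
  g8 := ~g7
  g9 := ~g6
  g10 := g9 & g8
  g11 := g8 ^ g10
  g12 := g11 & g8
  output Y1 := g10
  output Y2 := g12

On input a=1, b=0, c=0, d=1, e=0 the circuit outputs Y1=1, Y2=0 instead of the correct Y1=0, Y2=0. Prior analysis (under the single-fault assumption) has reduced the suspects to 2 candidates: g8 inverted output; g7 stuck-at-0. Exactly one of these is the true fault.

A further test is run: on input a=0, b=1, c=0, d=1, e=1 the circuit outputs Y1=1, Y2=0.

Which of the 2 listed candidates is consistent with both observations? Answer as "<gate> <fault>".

Evaluate each candidate on input a=0, b=1, c=0, d=1, e=1:
  g8 inverted output: g1=0, g2=1, g3=1, g4=1, g5=0, g6=0, g7=0, g8=0 [inverted output], g9=1, g10=0, g11=0, g12=0 → Y1=0, Y2=0 — eliminated
  g7 stuck-at-0: g1=0, g2=1, g3=1, g4=1, g5=0, g6=0, g7=0 [stuck-at-0], g8=1, g9=1, g10=1, g11=0, g12=0 → Y1=1, Y2=0 — matches
Only g7 stuck-at-0 reproduces the observed Y1=1, Y2=0.

g7 stuck-at-0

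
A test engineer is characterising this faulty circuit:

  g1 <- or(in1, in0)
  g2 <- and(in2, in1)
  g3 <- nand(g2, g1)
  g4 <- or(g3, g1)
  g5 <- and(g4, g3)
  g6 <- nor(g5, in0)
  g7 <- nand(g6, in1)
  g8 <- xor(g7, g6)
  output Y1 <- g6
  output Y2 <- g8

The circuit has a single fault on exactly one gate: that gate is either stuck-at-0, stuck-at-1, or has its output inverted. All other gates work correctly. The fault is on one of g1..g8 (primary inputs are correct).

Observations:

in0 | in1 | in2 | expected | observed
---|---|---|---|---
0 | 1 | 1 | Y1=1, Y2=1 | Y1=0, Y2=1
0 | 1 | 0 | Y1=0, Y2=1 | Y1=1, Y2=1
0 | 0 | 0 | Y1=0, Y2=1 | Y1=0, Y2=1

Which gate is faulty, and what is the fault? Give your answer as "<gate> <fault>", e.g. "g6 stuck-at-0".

g2 inverted output

Fault-free values for test 1 (in0=0, in1=1, in2=1): g1=1, g2=1, g3=0, g4=1, g5=0, g6=1, g7=0, g8=1, giving Y1=1, Y2=1. Observed Y1=0, Y2=1.
Test 1: faults giving observed Y1=0, Y2=1 are {g1 stuck-at-0, g1 inverted output, g2 stuck-at-0, g2 inverted output, g3 stuck-at-1, g3 inverted output, g5 stuck-at-1, g5 inverted output, g6 stuck-at-0, g6 inverted output}.
Test 2 (in0=0, in1=1, in2=0): fault-free g1=1, g2=0, g3=1, g4=1, g5=1, g6=0, g7=1, g8=1 → Y1=0, Y2=1; observed Y1=1, Y2=1. Eliminates g1 stuck-at-0, g1 inverted output, g2 stuck-at-0, g3 stuck-at-1, g5 stuck-at-1, g6 stuck-at-0.
Test 3 (in0=0, in1=0, in2=0): fault-free g1=0, g2=0, g3=1, g4=1, g5=1, g6=0, g7=1, g8=1 → Y1=0, Y2=1; observed Y1=0, Y2=1. Eliminates g3 inverted output, g5 inverted output, g6 inverted output.
Only g2 inverted output is consistent with every test.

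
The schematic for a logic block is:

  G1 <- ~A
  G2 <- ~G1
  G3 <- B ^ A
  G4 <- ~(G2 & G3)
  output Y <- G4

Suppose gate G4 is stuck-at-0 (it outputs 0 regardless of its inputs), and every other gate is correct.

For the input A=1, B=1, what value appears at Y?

0

Propagate with G4 forced: G1=0, G2=1, G3=0, G4=0 [stuck-at-0].
So Y = 0. (Without the fault it would be 1.)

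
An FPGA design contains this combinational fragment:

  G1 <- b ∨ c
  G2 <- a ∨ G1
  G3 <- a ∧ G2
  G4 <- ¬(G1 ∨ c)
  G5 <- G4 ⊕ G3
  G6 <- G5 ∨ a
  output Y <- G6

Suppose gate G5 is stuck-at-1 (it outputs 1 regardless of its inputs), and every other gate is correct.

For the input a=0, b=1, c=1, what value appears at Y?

Propagate with G5 forced: G1=1, G2=1, G3=0, G4=0, G5=1 [stuck-at-1], G6=1.
So Y = 1. (Without the fault it would be 0.)

1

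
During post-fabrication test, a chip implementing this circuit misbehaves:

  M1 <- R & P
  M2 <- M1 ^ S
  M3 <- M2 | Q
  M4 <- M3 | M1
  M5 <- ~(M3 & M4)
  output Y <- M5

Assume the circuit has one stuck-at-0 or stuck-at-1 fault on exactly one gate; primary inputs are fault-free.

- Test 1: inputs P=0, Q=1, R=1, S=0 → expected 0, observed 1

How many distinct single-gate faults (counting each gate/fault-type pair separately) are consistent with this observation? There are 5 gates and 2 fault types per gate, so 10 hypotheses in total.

3

Fault-free: M1=0, M2=0, M3=1, M4=1, M5=0 → 0. Observed 1.
  M1 stuck-at-0: output 0 ✗
  M1 stuck-at-1: output 0 ✗
  M2 stuck-at-0: output 0 ✗
  M2 stuck-at-1: output 0 ✗
  M3 stuck-at-0: output 1 ✓
  M3 stuck-at-1: output 0 ✗
  M4 stuck-at-0: output 1 ✓
  M4 stuck-at-1: output 0 ✗
  M5 stuck-at-0: output 0 ✗
  M5 stuck-at-1: output 1 ✓
Consistent faults: {M3 stuck-at-0, M4 stuck-at-0, M5 stuck-at-1} — 3 in all.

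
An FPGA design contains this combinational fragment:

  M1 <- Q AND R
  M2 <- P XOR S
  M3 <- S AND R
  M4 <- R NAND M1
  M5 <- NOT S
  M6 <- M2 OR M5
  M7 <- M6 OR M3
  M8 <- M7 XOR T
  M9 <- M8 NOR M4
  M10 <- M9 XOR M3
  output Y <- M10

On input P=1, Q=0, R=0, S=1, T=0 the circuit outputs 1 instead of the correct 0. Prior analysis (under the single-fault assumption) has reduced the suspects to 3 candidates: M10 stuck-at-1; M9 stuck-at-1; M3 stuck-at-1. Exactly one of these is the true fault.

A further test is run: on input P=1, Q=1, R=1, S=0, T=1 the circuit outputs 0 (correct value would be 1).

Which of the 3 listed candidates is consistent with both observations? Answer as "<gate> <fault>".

Evaluate each candidate on input P=1, Q=1, R=1, S=0, T=1:
  M10 stuck-at-1: M1=1, M2=1, M3=0, M4=0, M5=1, M6=1, M7=1, M8=0, M9=1, M10=1 [stuck-at-1] → 1 — eliminated
  M9 stuck-at-1: M1=1, M2=1, M3=0, M4=0, M5=1, M6=1, M7=1, M8=0, M9=1 [stuck-at-1], M10=1 → 1 — eliminated
  M3 stuck-at-1: M1=1, M2=1, M3=1 [stuck-at-1], M4=0, M5=1, M6=1, M7=1, M8=0, M9=1, M10=0 → 0 — matches
Only M3 stuck-at-1 reproduces the observed 0.

M3 stuck-at-1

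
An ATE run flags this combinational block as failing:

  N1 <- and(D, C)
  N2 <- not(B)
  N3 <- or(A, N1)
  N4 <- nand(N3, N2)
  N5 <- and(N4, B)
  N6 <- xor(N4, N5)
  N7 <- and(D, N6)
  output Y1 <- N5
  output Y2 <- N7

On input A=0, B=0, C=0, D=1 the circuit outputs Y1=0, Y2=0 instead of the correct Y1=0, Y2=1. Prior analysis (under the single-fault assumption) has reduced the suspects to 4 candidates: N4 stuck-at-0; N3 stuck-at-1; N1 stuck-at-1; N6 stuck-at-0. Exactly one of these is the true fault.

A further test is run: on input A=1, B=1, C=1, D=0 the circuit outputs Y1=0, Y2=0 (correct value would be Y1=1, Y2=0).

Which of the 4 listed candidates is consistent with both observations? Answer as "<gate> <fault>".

Evaluate each candidate on input A=1, B=1, C=1, D=0:
  N4 stuck-at-0: N1=0, N2=0, N3=1, N4=0 [stuck-at-0], N5=0, N6=0, N7=0 → Y1=0, Y2=0 — matches
  N3 stuck-at-1: N1=0, N2=0, N3=1 [stuck-at-1], N4=1, N5=1, N6=0, N7=0 → Y1=1, Y2=0 — eliminated
  N1 stuck-at-1: N1=1 [stuck-at-1], N2=0, N3=1, N4=1, N5=1, N6=0, N7=0 → Y1=1, Y2=0 — eliminated
  N6 stuck-at-0: N1=0, N2=0, N3=1, N4=1, N5=1, N6=0 [stuck-at-0], N7=0 → Y1=1, Y2=0 — eliminated
Only N4 stuck-at-0 reproduces the observed Y1=0, Y2=0.

N4 stuck-at-0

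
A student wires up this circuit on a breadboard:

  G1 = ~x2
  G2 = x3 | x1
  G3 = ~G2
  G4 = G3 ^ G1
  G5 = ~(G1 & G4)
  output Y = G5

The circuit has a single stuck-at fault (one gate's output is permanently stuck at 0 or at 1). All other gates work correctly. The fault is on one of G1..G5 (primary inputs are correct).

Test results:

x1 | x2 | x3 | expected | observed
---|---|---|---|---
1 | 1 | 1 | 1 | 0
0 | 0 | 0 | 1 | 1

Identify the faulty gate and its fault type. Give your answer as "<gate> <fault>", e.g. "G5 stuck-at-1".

Fault-free values for test 1 (x1=1, x2=1, x3=1): G1=0, G2=1, G3=0, G4=0, G5=1, giving Y=1. Observed 0.
Test 1: faults giving observed 0 are {G1 stuck-at-1, G5 stuck-at-0}.
Test 2 (x1=0, x2=0, x3=0): fault-free G1=1, G2=0, G3=1, G4=0, G5=1 → 1; observed 1. Eliminates G5 stuck-at-0.
Only G1 stuck-at-1 is consistent with every test.

G1 stuck-at-1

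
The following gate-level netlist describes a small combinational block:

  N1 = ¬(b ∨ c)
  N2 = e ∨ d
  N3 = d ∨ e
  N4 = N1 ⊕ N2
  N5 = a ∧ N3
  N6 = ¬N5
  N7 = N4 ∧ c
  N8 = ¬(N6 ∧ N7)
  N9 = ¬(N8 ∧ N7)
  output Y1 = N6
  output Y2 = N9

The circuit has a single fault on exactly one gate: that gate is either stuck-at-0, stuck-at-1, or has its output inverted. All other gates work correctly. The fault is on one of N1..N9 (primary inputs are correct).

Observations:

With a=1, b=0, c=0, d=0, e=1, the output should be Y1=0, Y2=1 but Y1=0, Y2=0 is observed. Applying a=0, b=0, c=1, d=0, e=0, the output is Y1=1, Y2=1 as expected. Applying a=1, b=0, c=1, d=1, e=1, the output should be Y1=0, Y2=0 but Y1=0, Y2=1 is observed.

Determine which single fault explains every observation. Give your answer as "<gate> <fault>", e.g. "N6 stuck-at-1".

N7 inverted output

Fault-free values for test 1 (a=1, b=0, c=0, d=0, e=1): N1=1, N2=1, N3=1, N4=0, N5=1, N6=0, N7=0, N8=1, N9=1, giving Y1=0, Y2=1. Observed Y1=0, Y2=0.
Test 1: faults giving observed Y1=0, Y2=0 are {N7 stuck-at-1, N7 inverted output, N9 stuck-at-0, N9 inverted output}.
Test 2 (a=0, b=0, c=1, d=0, e=0): fault-free N1=0, N2=0, N3=0, N4=0, N5=0, N6=1, N7=0, N8=1, N9=1 → Y1=1, Y2=1; observed Y1=1, Y2=1. Eliminates N9 stuck-at-0, N9 inverted output.
Test 3 (a=1, b=0, c=1, d=1, e=1): fault-free N1=0, N2=1, N3=1, N4=1, N5=1, N6=0, N7=1, N8=1, N9=0 → Y1=0, Y2=0; observed Y1=0, Y2=1. Eliminates N7 stuck-at-1.
Only N7 inverted output is consistent with every test.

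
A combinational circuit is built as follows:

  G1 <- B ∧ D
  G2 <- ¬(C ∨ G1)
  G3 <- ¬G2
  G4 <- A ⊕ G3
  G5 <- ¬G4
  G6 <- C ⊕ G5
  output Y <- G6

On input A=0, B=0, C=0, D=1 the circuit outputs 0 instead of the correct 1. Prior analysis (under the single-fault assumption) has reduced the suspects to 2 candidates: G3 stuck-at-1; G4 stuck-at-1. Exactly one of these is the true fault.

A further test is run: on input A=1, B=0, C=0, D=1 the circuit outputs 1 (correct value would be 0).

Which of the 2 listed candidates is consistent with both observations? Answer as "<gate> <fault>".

Evaluate each candidate on input A=1, B=0, C=0, D=1:
  G3 stuck-at-1: G1=0, G2=1, G3=1 [stuck-at-1], G4=0, G5=1, G6=1 → 1 — matches
  G4 stuck-at-1: G1=0, G2=1, G3=0, G4=1 [stuck-at-1], G5=0, G6=0 → 0 — eliminated
Only G3 stuck-at-1 reproduces the observed 1.

G3 stuck-at-1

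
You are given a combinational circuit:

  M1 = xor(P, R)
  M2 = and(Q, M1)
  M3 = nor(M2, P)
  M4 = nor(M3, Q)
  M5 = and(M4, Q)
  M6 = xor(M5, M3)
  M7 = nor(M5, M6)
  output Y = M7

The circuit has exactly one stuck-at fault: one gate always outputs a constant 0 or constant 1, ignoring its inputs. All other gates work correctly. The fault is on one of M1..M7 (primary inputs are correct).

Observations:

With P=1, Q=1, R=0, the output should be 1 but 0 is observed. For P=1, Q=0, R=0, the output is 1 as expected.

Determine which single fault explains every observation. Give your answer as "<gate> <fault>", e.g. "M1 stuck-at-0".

Fault-free values for test 1 (P=1, Q=1, R=0): M1=1, M2=1, M3=0, M4=0, M5=0, M6=0, M7=1, giving Y=1. Observed 0.
Test 1: faults giving observed 0 are {M3 stuck-at-1, M4 stuck-at-1, M5 stuck-at-1, M6 stuck-at-1, M7 stuck-at-0}.
Test 2 (P=1, Q=0, R=0): fault-free M1=1, M2=0, M3=0, M4=1, M5=0, M6=0, M7=1 → 1; observed 1. Eliminates M3 stuck-at-1, M5 stuck-at-1, M6 stuck-at-1, M7 stuck-at-0.
Only M4 stuck-at-1 is consistent with every test.

M4 stuck-at-1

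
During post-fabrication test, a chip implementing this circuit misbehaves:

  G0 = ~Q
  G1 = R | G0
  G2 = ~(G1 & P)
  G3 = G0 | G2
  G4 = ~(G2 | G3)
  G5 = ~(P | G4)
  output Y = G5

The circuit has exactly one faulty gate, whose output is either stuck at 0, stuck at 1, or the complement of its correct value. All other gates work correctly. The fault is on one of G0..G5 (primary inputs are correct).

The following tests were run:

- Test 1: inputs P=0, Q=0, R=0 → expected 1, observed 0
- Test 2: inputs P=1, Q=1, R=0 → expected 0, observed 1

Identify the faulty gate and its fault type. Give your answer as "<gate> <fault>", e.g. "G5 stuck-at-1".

G5 inverted output

Fault-free values for test 1 (P=0, Q=0, R=0): G0=1, G1=1, G2=1, G3=1, G4=0, G5=1, giving Y=1. Observed 0.
Test 1: faults giving observed 0 are {G4 stuck-at-1, G4 inverted output, G5 stuck-at-0, G5 inverted output}.
Test 2 (P=1, Q=1, R=0): fault-free G0=0, G1=0, G2=1, G3=1, G4=0, G5=0 → 0; observed 1. Eliminates G4 stuck-at-1, G4 inverted output, G5 stuck-at-0.
Only G5 inverted output is consistent with every test.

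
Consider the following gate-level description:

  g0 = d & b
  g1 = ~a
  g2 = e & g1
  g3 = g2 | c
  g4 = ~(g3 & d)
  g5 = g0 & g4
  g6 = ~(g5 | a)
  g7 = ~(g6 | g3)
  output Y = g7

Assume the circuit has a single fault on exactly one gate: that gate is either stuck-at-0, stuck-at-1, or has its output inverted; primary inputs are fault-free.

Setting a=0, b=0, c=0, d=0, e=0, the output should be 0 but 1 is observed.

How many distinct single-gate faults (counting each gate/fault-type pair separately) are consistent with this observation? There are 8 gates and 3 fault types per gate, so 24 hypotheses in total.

Fault-free: g0=0, g1=1, g2=0, g3=0, g4=1, g5=0, g6=1, g7=0 → 0. Observed 1.
  g0: stuck-at-1, inverted output ✓; others ✗
  g1: none of the 3 fault types match ✗
  g2: none of the 3 fault types match ✗
  g3: none of the 3 fault types match ✗
  g4: none of the 3 fault types match ✗
  g5: stuck-at-1, inverted output ✓; others ✗
  g6: stuck-at-0, inverted output ✓; others ✗
  g7: stuck-at-1, inverted output ✓; others ✗
Consistent faults: {g0 stuck-at-1, g0 inverted output, g5 stuck-at-1, g5 inverted output, g6 stuck-at-0, g6 inverted output, g7 stuck-at-1, g7 inverted output} — 8 in all.

8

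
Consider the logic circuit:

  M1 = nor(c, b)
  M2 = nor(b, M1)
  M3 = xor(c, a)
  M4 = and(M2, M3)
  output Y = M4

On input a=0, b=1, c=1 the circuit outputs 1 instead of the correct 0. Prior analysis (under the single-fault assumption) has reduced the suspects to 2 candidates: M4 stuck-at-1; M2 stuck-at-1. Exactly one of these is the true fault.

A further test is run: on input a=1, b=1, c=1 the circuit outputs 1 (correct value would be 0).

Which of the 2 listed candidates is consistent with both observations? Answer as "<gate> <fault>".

Evaluate each candidate on input a=1, b=1, c=1:
  M4 stuck-at-1: M1=0, M2=0, M3=0, M4=1 [stuck-at-1] → 1 — matches
  M2 stuck-at-1: M1=0, M2=1 [stuck-at-1], M3=0, M4=0 → 0 — eliminated
Only M4 stuck-at-1 reproduces the observed 1.

M4 stuck-at-1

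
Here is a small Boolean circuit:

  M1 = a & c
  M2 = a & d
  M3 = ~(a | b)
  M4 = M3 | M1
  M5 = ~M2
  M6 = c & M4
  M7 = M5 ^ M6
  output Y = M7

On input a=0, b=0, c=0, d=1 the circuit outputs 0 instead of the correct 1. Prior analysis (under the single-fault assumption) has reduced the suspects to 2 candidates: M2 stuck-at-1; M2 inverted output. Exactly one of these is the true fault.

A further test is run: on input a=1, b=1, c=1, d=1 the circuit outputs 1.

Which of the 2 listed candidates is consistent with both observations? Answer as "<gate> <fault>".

M2 stuck-at-1

Evaluate each candidate on input a=1, b=1, c=1, d=1:
  M2 stuck-at-1: M1=1, M2=1 [stuck-at-1], M3=0, M4=1, M5=0, M6=1, M7=1 → 1 — matches
  M2 inverted output: M1=1, M2=0 [inverted output], M3=0, M4=1, M5=1, M6=1, M7=0 → 0 — eliminated
Only M2 stuck-at-1 reproduces the observed 1.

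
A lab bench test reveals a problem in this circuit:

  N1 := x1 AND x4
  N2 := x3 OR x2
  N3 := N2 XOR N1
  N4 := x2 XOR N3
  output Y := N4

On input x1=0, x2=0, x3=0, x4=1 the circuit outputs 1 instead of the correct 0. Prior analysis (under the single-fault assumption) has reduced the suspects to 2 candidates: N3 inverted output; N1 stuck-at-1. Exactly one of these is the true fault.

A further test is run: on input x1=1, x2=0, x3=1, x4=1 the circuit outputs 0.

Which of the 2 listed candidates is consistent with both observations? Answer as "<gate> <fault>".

Evaluate each candidate on input x1=1, x2=0, x3=1, x4=1:
  N3 inverted output: N1=1, N2=1, N3=1 [inverted output], N4=1 → 1 — eliminated
  N1 stuck-at-1: N1=1 [stuck-at-1], N2=1, N3=0, N4=0 → 0 — matches
Only N1 stuck-at-1 reproduces the observed 0.

N1 stuck-at-1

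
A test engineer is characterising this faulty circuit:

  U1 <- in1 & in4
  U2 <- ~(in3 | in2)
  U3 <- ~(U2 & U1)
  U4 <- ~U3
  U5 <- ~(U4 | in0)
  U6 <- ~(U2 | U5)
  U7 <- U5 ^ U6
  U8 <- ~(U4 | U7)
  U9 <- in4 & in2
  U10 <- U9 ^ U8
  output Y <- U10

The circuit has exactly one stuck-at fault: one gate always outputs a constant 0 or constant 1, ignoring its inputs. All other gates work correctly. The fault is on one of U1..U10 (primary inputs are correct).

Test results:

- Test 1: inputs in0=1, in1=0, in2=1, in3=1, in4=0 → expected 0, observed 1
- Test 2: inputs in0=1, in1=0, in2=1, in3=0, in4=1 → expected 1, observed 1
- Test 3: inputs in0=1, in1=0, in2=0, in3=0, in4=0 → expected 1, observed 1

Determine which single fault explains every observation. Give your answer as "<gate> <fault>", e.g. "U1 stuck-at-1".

U10 stuck-at-1

Fault-free values for test 1 (in0=1, in1=0, in2=1, in3=1, in4=0): U1=0, U2=0, U3=1, U4=0, U5=0, U6=1, U7=1, U8=0, U9=0, U10=0, giving Y=0. Observed 1.
Test 1: faults giving observed 1 are {U2 stuck-at-1, U6 stuck-at-0, U7 stuck-at-0, U8 stuck-at-1, U9 stuck-at-1, U10 stuck-at-1}.
Test 2 (in0=1, in1=0, in2=1, in3=0, in4=1): fault-free U1=0, U2=0, U3=1, U4=0, U5=0, U6=1, U7=1, U8=0, U9=1, U10=1 → 1; observed 1. Eliminates U2 stuck-at-1, U6 stuck-at-0, U7 stuck-at-0, U8 stuck-at-1.
Test 3 (in0=1, in1=0, in2=0, in3=0, in4=0): fault-free U1=0, U2=1, U3=1, U4=0, U5=0, U6=0, U7=0, U8=1, U9=0, U10=1 → 1; observed 1. Eliminates U9 stuck-at-1.
Only U10 stuck-at-1 is consistent with every test.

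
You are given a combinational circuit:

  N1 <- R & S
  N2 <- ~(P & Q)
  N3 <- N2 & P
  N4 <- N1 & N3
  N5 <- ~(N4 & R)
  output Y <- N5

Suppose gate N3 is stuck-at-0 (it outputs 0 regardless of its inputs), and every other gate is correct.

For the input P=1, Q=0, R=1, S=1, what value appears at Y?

1

Propagate with N3 forced: N1=1, N2=1, N3=0 [stuck-at-0], N4=0, N5=1.
So Y = 1. (Without the fault it would be 0.)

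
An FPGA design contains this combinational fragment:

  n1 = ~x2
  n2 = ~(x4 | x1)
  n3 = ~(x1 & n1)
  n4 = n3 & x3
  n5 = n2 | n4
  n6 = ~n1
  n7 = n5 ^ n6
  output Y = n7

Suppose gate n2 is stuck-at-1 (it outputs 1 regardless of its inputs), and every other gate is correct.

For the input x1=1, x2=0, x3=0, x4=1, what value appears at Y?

1

Propagate with n2 forced: n1=1, n2=1 [stuck-at-1], n3=0, n4=0, n5=1, n6=0, n7=1.
So Y = 1. (Without the fault it would be 0.)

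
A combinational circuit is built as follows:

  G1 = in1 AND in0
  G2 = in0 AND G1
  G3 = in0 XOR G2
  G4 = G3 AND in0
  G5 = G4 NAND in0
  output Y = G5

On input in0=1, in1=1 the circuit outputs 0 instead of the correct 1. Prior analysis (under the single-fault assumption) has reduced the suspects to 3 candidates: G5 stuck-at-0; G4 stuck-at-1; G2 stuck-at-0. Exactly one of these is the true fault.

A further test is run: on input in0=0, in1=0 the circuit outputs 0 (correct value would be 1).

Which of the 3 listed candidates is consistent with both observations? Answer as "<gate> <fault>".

Evaluate each candidate on input in0=0, in1=0:
  G5 stuck-at-0: G1=0, G2=0, G3=0, G4=0, G5=0 [stuck-at-0] → 0 — matches
  G4 stuck-at-1: G1=0, G2=0, G3=0, G4=1 [stuck-at-1], G5=1 → 1 — eliminated
  G2 stuck-at-0: G1=0, G2=0 [stuck-at-0], G3=0, G4=0, G5=1 → 1 — eliminated
Only G5 stuck-at-0 reproduces the observed 0.

G5 stuck-at-0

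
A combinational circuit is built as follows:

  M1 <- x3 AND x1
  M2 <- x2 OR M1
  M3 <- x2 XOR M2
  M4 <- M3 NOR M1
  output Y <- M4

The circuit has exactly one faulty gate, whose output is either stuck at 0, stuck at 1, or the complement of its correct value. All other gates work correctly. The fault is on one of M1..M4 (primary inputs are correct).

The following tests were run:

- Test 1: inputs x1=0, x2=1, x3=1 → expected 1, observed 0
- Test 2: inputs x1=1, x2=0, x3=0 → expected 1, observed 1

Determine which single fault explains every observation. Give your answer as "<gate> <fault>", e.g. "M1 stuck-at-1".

Fault-free values for test 1 (x1=0, x2=1, x3=1): M1=0, M2=1, M3=0, M4=1, giving Y=1. Observed 0.
Test 1: faults giving observed 0 are {M1 stuck-at-1, M1 inverted output, M2 stuck-at-0, M2 inverted output, M3 stuck-at-1, M3 inverted output, M4 stuck-at-0, M4 inverted output}.
Test 2 (x1=1, x2=0, x3=0): fault-free M1=0, M2=0, M3=0, M4=1 → 1; observed 1. Eliminates M1 stuck-at-1, M1 inverted output, M2 inverted output, M3 stuck-at-1, M3 inverted output, M4 stuck-at-0, M4 inverted output.
Only M2 stuck-at-0 is consistent with every test.

M2 stuck-at-0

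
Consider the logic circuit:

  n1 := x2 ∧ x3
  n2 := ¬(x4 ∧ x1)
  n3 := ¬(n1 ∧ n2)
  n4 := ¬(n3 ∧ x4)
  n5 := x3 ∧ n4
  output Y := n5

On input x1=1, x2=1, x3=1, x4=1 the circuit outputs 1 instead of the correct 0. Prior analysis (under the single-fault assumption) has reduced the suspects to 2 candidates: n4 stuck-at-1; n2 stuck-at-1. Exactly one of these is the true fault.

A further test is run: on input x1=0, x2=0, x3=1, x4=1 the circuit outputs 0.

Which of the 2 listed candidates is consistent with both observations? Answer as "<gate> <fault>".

Evaluate each candidate on input x1=0, x2=0, x3=1, x4=1:
  n4 stuck-at-1: n1=0, n2=1, n3=1, n4=1 [stuck-at-1], n5=1 → 1 — eliminated
  n2 stuck-at-1: n1=0, n2=1 [stuck-at-1], n3=1, n4=0, n5=0 → 0 — matches
Only n2 stuck-at-1 reproduces the observed 0.

n2 stuck-at-1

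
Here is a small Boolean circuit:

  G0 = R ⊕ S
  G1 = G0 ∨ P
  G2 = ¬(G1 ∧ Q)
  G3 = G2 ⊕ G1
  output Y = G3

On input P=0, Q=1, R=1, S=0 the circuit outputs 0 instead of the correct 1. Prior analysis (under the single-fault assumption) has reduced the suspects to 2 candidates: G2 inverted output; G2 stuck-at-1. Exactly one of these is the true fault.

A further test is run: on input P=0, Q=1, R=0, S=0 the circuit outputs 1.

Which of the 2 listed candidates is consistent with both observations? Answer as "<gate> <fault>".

Evaluate each candidate on input P=0, Q=1, R=0, S=0:
  G2 inverted output: G0=0, G1=0, G2=0 [inverted output], G3=0 → 0 — eliminated
  G2 stuck-at-1: G0=0, G1=0, G2=1 [stuck-at-1], G3=1 → 1 — matches
Only G2 stuck-at-1 reproduces the observed 1.

G2 stuck-at-1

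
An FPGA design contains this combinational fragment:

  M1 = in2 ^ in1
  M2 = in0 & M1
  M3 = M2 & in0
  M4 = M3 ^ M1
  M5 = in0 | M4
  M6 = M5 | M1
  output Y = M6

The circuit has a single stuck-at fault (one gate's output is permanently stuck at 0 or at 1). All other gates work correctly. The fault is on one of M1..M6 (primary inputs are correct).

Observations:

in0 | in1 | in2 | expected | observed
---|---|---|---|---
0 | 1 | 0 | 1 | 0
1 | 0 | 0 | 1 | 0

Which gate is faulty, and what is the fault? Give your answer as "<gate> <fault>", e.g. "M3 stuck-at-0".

M6 stuck-at-0

Fault-free values for test 1 (in0=0, in1=1, in2=0): M1=1, M2=0, M3=0, M4=1, M5=1, M6=1, giving Y=1. Observed 0.
Test 1: faults giving observed 0 are {M1 stuck-at-0, M6 stuck-at-0}.
Test 2 (in0=1, in1=0, in2=0): fault-free M1=0, M2=0, M3=0, M4=0, M5=1, M6=1 → 1; observed 0. Eliminates M1 stuck-at-0.
Only M6 stuck-at-0 is consistent with every test.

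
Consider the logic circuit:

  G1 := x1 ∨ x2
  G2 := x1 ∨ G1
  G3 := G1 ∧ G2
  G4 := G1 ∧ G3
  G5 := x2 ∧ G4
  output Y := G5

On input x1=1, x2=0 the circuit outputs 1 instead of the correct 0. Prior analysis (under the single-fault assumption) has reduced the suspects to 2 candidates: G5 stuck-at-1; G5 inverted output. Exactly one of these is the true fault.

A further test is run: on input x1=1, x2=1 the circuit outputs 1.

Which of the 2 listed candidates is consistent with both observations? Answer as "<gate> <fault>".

G5 stuck-at-1

Evaluate each candidate on input x1=1, x2=1:
  G5 stuck-at-1: G1=1, G2=1, G3=1, G4=1, G5=1 [stuck-at-1] → 1 — matches
  G5 inverted output: G1=1, G2=1, G3=1, G4=1, G5=0 [inverted output] → 0 — eliminated
Only G5 stuck-at-1 reproduces the observed 1.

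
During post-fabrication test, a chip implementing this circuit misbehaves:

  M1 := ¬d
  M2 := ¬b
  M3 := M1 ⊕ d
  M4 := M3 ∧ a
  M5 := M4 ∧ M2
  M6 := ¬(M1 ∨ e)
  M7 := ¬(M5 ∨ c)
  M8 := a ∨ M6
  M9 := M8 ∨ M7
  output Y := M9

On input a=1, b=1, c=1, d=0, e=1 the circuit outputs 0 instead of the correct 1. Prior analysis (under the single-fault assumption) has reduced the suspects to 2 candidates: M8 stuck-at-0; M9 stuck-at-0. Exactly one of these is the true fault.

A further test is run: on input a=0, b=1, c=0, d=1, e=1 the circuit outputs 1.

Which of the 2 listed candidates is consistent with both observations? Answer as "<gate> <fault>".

Evaluate each candidate on input a=0, b=1, c=0, d=1, e=1:
  M8 stuck-at-0: M1=0, M2=0, M3=1, M4=0, M5=0, M6=0, M7=1, M8=0 [stuck-at-0], M9=1 → 1 — matches
  M9 stuck-at-0: M1=0, M2=0, M3=1, M4=0, M5=0, M6=0, M7=1, M8=0, M9=0 [stuck-at-0] → 0 — eliminated
Only M8 stuck-at-0 reproduces the observed 1.

M8 stuck-at-0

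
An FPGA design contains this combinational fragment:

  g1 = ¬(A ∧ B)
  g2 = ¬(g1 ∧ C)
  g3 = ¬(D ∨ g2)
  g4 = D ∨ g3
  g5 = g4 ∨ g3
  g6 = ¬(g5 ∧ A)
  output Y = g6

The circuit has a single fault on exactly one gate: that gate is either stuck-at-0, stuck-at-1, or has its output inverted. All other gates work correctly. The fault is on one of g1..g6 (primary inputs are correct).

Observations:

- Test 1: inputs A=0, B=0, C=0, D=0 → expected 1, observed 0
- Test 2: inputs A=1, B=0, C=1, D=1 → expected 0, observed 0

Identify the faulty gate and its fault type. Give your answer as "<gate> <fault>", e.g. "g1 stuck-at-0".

Fault-free values for test 1 (A=0, B=0, C=0, D=0): g1=1, g2=1, g3=0, g4=0, g5=0, g6=1, giving Y=1. Observed 0.
Test 1: faults giving observed 0 are {g6 stuck-at-0, g6 inverted output}.
Test 2 (A=1, B=0, C=1, D=1): fault-free g1=1, g2=0, g3=0, g4=1, g5=1, g6=0 → 0; observed 0. Eliminates g6 inverted output.
Only g6 stuck-at-0 is consistent with every test.

g6 stuck-at-0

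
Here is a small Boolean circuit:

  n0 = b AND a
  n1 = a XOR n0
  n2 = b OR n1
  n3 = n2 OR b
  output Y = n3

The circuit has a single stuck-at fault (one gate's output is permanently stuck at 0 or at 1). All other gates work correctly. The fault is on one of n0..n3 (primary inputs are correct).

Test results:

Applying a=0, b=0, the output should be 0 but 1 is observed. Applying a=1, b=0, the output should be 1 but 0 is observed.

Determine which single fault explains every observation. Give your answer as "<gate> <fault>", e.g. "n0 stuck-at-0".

Fault-free values for test 1 (a=0, b=0): n0=0, n1=0, n2=0, n3=0, giving Y=0. Observed 1.
Test 1: faults giving observed 1 are {n0 stuck-at-1, n1 stuck-at-1, n2 stuck-at-1, n3 stuck-at-1}.
Test 2 (a=1, b=0): fault-free n0=0, n1=1, n2=1, n3=1 → 1; observed 0. Eliminates n1 stuck-at-1, n2 stuck-at-1, n3 stuck-at-1.
Only n0 stuck-at-1 is consistent with every test.

n0 stuck-at-1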